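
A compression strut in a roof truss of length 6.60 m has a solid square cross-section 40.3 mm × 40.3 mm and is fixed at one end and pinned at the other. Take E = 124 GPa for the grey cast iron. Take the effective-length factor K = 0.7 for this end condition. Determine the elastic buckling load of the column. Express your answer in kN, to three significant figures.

P_cr ≈ 12.6 kN

I = a⁴/12 = 40.3⁴/12 = 2.198×10^5 mm⁴
I = 2.198×10^5 mm⁴ = 2.198×10^-7 m⁴
Effective length L_e = K·L = 0.7 × 6.60 = 4.620 m
P_cr = π²EI / L_e² = π² × 124×10⁹ × 2.198×10^-7 / 4.620² = 1.260×10^4 N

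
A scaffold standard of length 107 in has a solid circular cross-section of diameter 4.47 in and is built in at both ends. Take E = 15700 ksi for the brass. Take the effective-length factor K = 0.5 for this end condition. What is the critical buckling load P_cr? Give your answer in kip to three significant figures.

P_cr ≈ 1060 kip

I = πd⁴/64 = π×4.47⁴/64 = 19.60 in⁴
Effective length L_e = K·L = 0.5 × 107 = 53.50 in
P_cr = π²EI / L_e² = π² × 15700×10³ × 19.60 / 53.50² = 1.061×10^6 lb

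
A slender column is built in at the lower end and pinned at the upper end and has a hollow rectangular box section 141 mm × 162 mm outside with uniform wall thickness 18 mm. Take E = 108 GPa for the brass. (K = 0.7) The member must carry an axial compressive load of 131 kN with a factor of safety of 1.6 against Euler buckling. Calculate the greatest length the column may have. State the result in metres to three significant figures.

L_max ≈ 16.3 m

Inner dimensions: h_i = 162 − 2×18 = 126.0 mm, b_i = 141 − 2×18 = 105.0 mm
Weak-axis I_min = (h_o·b_o³ − h_i·b_i³)/12 with b_o = 141, b_i = 105.0 mm (shorter outer/inner sides).
I_min = (162×141³ − 126.0×105.0³)/12 = 2.569×10^7 mm⁴
I = 2.569×10^-5 m⁴
Required critical load P_cr = n·P = 1.6 × 131 = 209.6 kN = 2.096×10^5 N
From P_cr = π²EI/(K·L)²:  L = (1/K)·√(π²EI/P_cr) = (1/0.7)·√(π²×1.08×10^11×2.569×10^-5/2.096×10^5)
L = 16.3 m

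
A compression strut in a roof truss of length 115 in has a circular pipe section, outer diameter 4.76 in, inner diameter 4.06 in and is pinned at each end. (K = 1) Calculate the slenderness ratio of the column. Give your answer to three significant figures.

d_o = 4.76 in, d_i = 4.06 in
I = π(d_o⁴ − d_i⁴)/64 = π(4.76⁴ − 4.060⁴)/64 = 11.86 in⁴
A = 4.849 in²;  r_min = √(I/A) = √(11.86/4.849) = 1.564 in
L_e = K·L = 1 × 115 = 115.0 in
λ = L_e / r_min = 115.00 / 1.564 = 73.5

λ ≈ 73.5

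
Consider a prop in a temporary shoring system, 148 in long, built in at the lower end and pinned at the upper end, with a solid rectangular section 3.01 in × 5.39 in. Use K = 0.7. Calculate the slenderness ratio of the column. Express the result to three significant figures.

λ ≈ 119

For a rectangle r_min = b/√12 = 3.01/√12 = 0.8689 in
L_e = K·L = 0.7 × 148 = 103.6 in
λ = L_e / r_min = 103.60 / 0.8689 = 119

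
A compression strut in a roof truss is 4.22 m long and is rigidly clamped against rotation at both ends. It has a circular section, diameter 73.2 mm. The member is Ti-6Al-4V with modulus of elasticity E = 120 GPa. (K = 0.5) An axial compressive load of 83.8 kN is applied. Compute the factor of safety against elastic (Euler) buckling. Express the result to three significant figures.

n ≈ 4.47

I = πd⁴/64 = π×73.2⁴/64 = 1.409×10^6 mm⁴
I = 1.409×10^6 mm⁴ = 1.409×10^-6 m⁴
Effective length L_e = K·L = 0.5 × 4.22 = 2.110 m
P_cr = π²EI / L_e² = π² × 120×10⁹ × 1.409×10^-6 / 2.110² = 3.749×10^5 N
Factor of safety n = P_cr / P = 374.91 / 83.8 = 4.47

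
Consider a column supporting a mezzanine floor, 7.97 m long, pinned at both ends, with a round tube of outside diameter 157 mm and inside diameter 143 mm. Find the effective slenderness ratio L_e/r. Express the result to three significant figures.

λ ≈ 150

d_o = 157 mm, d_i = 143 mm
I = π(d_o⁴ − d_i⁴)/64 = π(157⁴ − 143.0⁴)/64 = 9.298×10^6 mm⁴
A = 3.299×10^3 mm²;  r_min = √(I/A) = √(9.298×10^6/3.299×10^3) = 53.09 mm
L_e = K·L = 1 × 7.97 m = 7.970 m = 7970.0 mm
λ = L_e / r_min = 7970.0 / 53.09 = 150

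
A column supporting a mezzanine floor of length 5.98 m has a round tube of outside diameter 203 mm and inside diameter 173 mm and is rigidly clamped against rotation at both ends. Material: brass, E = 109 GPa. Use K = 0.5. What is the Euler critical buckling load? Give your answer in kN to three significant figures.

P_cr ≈ 4740 kN

d_o = 203 mm, d_i = 173 mm
I = π(d_o⁴ − d_i⁴)/64 = π(203⁴ − 173.0⁴)/64 = 3.939×10^7 mm⁴
I = 3.939×10^7 mm⁴ = 3.939×10^-5 m⁴
Effective length L_e = K·L = 0.5 × 5.98 = 2.990 m
P_cr = π²EI / L_e² = π² × 109×10⁹ × 3.939×10^-5 / 2.990² = 4.740×10^6 N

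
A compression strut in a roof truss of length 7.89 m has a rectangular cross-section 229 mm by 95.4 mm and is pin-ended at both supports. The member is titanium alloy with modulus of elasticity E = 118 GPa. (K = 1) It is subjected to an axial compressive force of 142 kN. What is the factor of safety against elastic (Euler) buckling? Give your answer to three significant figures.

n ≈ 2.18

Buckling occurs about the weak axis: I_min = h·b³/12 with b = 95.4 mm (the shorter side).
I_min = 229×95.4³/12 = 1.657×10^7 mm⁴
I = 1.657×10^7 mm⁴ = 1.657×10^-5 m⁴
Effective length L_e = K·L = 1 × 7.89 = 7.890 m
P_cr = π²EI / L_e² = π² × 118×10⁹ × 1.657×10^-5 / 7.890² = 3.100×10^5 N
Factor of safety n = P_cr / P = 309.98 / 142 = 2.18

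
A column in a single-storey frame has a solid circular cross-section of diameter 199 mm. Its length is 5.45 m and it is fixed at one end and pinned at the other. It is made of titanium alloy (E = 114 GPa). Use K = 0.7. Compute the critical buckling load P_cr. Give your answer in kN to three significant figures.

P_cr ≈ 5950 kN

I = πd⁴/64 = π×199⁴/64 = 7.698×10^7 mm⁴
I = 7.698×10^7 mm⁴ = 7.698×10^-5 m⁴
Effective length L_e = K·L = 0.7 × 5.45 = 3.815 m
P_cr = π²EI / L_e² = π² × 114×10⁹ × 7.698×10^-5 / 3.815² = 5.951×10^6 N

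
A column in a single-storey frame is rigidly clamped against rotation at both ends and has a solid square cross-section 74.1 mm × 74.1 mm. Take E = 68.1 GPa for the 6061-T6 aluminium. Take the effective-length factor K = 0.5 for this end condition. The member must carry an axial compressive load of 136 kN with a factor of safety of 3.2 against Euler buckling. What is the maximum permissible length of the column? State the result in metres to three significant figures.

I = a⁴/12 = 74.1⁴/12 = 2.512×10^6 mm⁴
I = 2.512×10^-6 m⁴
Required critical load P_cr = n·P = 3.2 × 136 = 435.2 kN = 4.352×10^5 N
From P_cr = π²EI/(K·L)²:  L = (1/K)·√(π²EI/P_cr) = (1/0.5)·√(π²×6.81×10^10×2.512×10^-6/4.352×10^5)
L = 3.94 m

L_max ≈ 3.94 m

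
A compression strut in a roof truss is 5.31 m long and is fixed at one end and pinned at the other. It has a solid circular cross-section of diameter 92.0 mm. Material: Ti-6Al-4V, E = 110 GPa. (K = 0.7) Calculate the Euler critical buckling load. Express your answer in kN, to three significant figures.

I = πd⁴/64 = π×92.0⁴/64 = 3.517×10^6 mm⁴
I = 3.517×10^6 mm⁴ = 3.517×10^-6 m⁴
Effective length L_e = K·L = 0.7 × 5.31 = 3.717 m
P_cr = π²EI / L_e² = π² × 110×10⁹ × 3.517×10^-6 / 3.717² = 2.763×10^5 N

P_cr ≈ 276 kN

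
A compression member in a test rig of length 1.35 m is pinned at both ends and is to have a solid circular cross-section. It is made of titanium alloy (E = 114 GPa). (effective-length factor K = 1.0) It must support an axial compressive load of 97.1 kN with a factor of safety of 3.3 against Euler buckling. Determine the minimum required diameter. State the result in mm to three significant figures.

Required P_cr = n·P = 3.3 × 97.1 = 320.4 kN
L_e = K·L = 1 × 1.35 = 1.350 m
Required I = P_cr·L_e²/(π²E) = 3.204×10^5 × 1.350² / (π² × 1.14×10^11) = 5.190×10^-7 m⁴
I_req = 5.190×10^5 mm⁴
Solid circle: I = πd⁴/64  ⇒  d = (64I/π)^(1/4) = (64×5.190×10^5/π)^(1/4) = 57.0 mm

d ≈ 57.0 mm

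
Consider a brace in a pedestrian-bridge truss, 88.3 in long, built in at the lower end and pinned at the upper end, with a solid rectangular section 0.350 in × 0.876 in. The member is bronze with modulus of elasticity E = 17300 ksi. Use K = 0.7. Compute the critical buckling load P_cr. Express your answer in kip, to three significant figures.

P_cr ≈ 0.140 kip

Buckling occurs about the weak axis: I_min = h·b³/12 with b = 0.350 in (the shorter side).
I_min = 0.876×0.350³/12 = 3.130×10^-3 in⁴
Effective length L_e = K·L = 0.7 × 88.3 = 61.81 in
P_cr = π²EI / L_e² = π² × 17300×10³ × 3.130×10^-3 / 61.81² = 139.9 lb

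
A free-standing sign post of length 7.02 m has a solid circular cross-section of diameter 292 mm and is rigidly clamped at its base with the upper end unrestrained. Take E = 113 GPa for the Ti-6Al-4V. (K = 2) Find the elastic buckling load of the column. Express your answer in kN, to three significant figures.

I = πd⁴/64 = π×292⁴/64 = 3.569×10^8 mm⁴
I = 3.569×10^8 mm⁴ = 3.569×10^-4 m⁴
Effective length L_e = K·L = 2 × 7.02 = 14.04 m
P_cr = π²EI / L_e² = π² × 113×10⁹ × 3.569×10^-4 / 14.04² = 2.019×10^6 N

P_cr ≈ 2020 kN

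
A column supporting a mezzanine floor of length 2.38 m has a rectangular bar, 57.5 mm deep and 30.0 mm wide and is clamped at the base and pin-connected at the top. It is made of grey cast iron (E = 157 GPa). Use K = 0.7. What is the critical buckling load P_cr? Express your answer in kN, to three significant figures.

P_cr ≈ 72.2 kN

Buckling occurs about the weak axis: I_min = h·b³/12 with b = 30.0 mm (the shorter side).
I_min = 57.5×30.0³/12 = 1.294×10^5 mm⁴
I = 1.294×10^5 mm⁴ = 1.294×10^-7 m⁴
Effective length L_e = K·L = 0.7 × 2.38 = 1.666 m
P_cr = π²EI / L_e² = π² × 157×10⁹ × 1.294×10^-7 / 1.666² = 7.223×10^4 N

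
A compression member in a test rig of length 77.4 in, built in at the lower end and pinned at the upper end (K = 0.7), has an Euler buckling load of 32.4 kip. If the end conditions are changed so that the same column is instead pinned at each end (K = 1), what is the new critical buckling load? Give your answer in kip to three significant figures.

P_cr ≈ 15.9 kip

P_cr ∝ 1/K², so P_cr,new = P_cr,old × (K_old/K_new)² = 32.4 × (0.7/1)²
= 32.4 × 0.4900 = 15.9 kip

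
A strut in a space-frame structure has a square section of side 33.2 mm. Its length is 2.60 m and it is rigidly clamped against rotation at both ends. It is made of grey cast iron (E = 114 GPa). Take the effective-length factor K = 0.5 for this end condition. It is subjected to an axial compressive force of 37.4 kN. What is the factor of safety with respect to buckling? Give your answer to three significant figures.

I = a⁴/12 = 33.2⁴/12 = 1.012×10^5 mm⁴
I = 1.012×10^5 mm⁴ = 1.012×10^-7 m⁴
Effective length L_e = K·L = 0.5 × 2.60 = 1.300 m
P_cr = π²EI / L_e² = π² × 114×10⁹ × 1.012×10^-7 / 1.300² = 6.740×10^4 N
Factor of safety n = P_cr / P = 67.405 / 37.4 = 1.80

n ≈ 1.80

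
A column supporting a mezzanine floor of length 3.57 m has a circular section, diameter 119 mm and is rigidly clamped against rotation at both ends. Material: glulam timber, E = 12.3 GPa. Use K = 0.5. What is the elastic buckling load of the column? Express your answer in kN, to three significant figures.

I = πd⁴/64 = π×119⁴/64 = 9.844×10^6 mm⁴
I = 9.844×10^6 mm⁴ = 9.844×10^-6 m⁴
Effective length L_e = K·L = 0.5 × 3.57 = 1.785 m
P_cr = π²EI / L_e² = π² × 12.3×10⁹ × 9.844×10^-6 / 1.785² = 3.750×10^5 N

P_cr ≈ 375 kN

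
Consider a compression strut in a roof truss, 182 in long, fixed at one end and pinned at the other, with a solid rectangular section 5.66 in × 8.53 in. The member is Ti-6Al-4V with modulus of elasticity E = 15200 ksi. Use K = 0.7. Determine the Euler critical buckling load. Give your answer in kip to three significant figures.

Buckling occurs about the weak axis: I_min = h·b³/12 with b = 5.66 in (the shorter side).
I_min = 8.53×5.66³/12 = 128.9 in⁴
Effective length L_e = K·L = 0.7 × 182 = 127.4 in
P_cr = π²EI / L_e² = π² × 15200×10³ × 128.9 / 127.4² = 1.191×10^6 lb

P_cr ≈ 1190 kip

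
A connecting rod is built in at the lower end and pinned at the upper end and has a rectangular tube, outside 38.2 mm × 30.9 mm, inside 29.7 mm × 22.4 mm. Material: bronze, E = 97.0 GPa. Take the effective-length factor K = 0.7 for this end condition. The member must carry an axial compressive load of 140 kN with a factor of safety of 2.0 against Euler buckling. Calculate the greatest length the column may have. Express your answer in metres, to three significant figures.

Weak-axis I_min = (h_o·b_o³ − h_i·b_i³)/12 with b_o = 30.9, b_i = 22.40 mm (shorter outer/inner sides).
I_min = (38.2×30.9³ − 29.70×22.40³)/12 = 6.610×10^4 mm⁴
I = 6.610×10^-8 m⁴
Required critical load P_cr = n·P = 2.0 × 140 = 280.0 kN = 2.800×10^5 N
From P_cr = π²EI/(K·L)²:  L = (1/K)·√(π²EI/P_cr) = (1/0.7)·√(π²×9.70×10^10×6.610×10^-8/2.800×10^5)
L = 0.679 m

L_max ≈ 0.679 m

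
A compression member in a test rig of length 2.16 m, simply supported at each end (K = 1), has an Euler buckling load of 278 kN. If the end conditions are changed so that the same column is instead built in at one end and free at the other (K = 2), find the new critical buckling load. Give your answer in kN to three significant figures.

P_cr ≈ 69.5 kN

P_cr ∝ 1/K², so P_cr,new = P_cr,old × (K_old/K_new)² = 278 × (1/2)²
= 278 × 0.2500 = 69.5 kN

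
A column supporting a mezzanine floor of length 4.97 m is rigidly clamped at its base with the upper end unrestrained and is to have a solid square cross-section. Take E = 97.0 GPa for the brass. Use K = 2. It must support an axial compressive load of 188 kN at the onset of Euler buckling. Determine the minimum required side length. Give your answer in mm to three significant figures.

a ≈ 124 mm

L_e = K·L = 2 × 4.97 = 9.940 m
Required I = P_cr·L_e²/(π²E) = 1.880×10^5 × 9.940² / (π² × 9.70×10^10) = 1.940×10^-5 m⁴
I_req = 1.940×10^7 mm⁴
Solid square: I = a⁴/12  ⇒  a = (12I)^(1/4) = (12×1.940×10^7)^(1/4) = 124 mm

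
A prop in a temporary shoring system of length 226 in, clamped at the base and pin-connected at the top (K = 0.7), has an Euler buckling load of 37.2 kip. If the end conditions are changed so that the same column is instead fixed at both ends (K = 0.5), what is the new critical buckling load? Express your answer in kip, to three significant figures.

P_cr ∝ 1/K², so P_cr,new = P_cr,old × (K_old/K_new)² = 37.2 × (0.7/0.5)²
= 37.2 × 1.960 = 72.9 kip

P_cr ≈ 72.9 kip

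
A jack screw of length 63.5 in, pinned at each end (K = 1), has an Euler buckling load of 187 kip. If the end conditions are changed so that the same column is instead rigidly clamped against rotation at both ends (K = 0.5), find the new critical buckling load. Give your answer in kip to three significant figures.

P_cr ≈ 748 kip

P_cr ∝ 1/K², so P_cr,new = P_cr,old × (K_old/K_new)² = 187 × (1/0.5)²
= 187 × 4.000 = 748 kip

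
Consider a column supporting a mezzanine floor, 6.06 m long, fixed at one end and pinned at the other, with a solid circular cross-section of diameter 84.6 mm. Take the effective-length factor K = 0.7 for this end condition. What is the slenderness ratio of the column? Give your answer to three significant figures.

λ ≈ 201

For a solid circle r = d/4 = 84.6/4 = 21.15 mm
L_e = K·L = 0.7 × 6.06 m = 4.242 m = 4242.0 mm
λ = L_e / r_min = 4242.0 / 21.15 = 201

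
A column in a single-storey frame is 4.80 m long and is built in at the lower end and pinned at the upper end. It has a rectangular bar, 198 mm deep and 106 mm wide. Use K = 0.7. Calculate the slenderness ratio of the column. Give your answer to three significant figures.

λ ≈ 110

Buckling occurs about the weak axis: I_min = h·b³/12 with b = 106 mm (the shorter side).
I_min = 198×106³/12 = 1.965×10^7 mm⁴
A = 2.099×10^4 mm²;  r_min = √(I/A) = √(1.965×10^7/2.099×10^4) = 30.60 mm
L_e = K·L = 0.7 × 4.80 m = 3.360 m = 3360.0 mm
λ = L_e / r_min = 3360.0 / 30.60 = 110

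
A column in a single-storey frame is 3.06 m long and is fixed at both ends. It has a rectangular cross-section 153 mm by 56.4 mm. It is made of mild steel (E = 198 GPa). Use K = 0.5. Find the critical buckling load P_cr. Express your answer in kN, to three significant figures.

Buckling occurs about the weak axis: I_min = h·b³/12 with b = 56.4 mm (the shorter side).
I_min = 153×56.4³/12 = 2.287×10^6 mm⁴
I = 2.287×10^6 mm⁴ = 2.287×10^-6 m⁴
Effective length L_e = K·L = 0.5 × 3.06 = 1.530 m
P_cr = π²EI / L_e² = π² × 198×10⁹ × 2.287×10^-6 / 1.530² = 1.910×10^6 N

P_cr ≈ 1910 kN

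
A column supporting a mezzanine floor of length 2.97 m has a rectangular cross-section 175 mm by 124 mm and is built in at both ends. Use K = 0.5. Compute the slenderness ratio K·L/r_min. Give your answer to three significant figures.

For a rectangle r_min = b/√12 = 124/√12 = 35.80 mm
L_e = K·L = 0.5 × 2.97 m = 1.485 m = 1485.0 mm
λ = L_e / r_min = 1485.0 / 35.80 = 41.5

λ ≈ 41.5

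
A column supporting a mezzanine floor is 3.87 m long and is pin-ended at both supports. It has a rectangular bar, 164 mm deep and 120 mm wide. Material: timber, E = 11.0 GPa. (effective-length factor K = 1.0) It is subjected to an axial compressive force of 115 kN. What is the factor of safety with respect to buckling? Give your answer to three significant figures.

n ≈ 1.49

Buckling occurs about the weak axis: I_min = h·b³/12 with b = 120 mm (the shorter side).
I_min = 164×120³/12 = 2.362×10^7 mm⁴
I = 2.362×10^7 mm⁴ = 2.362×10^-5 m⁴
Effective length L_e = K·L = 1 × 3.87 = 3.870 m
P_cr = π²EI / L_e² = π² × 11.0×10⁹ × 2.362×10^-5 / 3.870² = 1.712×10^5 N
Factor of safety n = P_cr / P = 171.19 / 115 = 1.49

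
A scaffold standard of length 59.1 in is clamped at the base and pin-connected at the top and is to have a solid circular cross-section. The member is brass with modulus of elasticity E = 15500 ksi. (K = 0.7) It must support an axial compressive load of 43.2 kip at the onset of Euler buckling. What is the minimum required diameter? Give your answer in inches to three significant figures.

d ≈ 1.77 in

L_e = K·L = 0.7 × 59.1 = 41.37 in
Required I = P_cr·L_e²/(π²E) = 4.320×10^4 × 41.37² / (π² × 1.55×10^7) = 0.4833 in⁴
Solid circle: I = πd⁴/64  ⇒  d = (64I/π)^(1/4) = (64×0.4833/π)^(1/4) = 1.77 in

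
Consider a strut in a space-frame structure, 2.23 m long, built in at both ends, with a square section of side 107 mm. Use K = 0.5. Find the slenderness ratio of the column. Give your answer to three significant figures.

For a square r = a/√12 = 107/√12 = 30.89 mm
L_e = K·L = 0.5 × 2.23 m = 1.115 m = 1115.0 mm
λ = L_e / r_min = 1115.0 / 30.89 = 36.1

λ ≈ 36.1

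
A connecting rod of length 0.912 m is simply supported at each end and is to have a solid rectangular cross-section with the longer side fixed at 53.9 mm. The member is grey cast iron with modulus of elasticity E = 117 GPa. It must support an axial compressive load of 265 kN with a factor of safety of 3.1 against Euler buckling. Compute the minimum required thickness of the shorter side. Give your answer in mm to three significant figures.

Required P_cr = n·P = 3.1 × 265 = 821.5 kN
L_e = K·L = 1 × 0.912 = 0.9120 m
Required I = P_cr·L_e²/(π²E) = 8.215×10^5 × 0.9120² / (π² × 1.17×10^11) = 5.917×10^-7 m⁴
I_req = 5.917×10^5 mm⁴
Rectangle, weak axis: I_min = h·b³/12 with h = 53.9 mm fixed  ⇒  b = (12I/h)^(1/3) = 50.9 mm

b ≈ 50.9 mm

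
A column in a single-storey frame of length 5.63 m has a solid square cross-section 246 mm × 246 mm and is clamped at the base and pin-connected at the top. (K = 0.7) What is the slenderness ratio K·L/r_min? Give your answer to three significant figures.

I = a⁴/12 = 246⁴/12 = 3.052×10^8 mm⁴
A = 6.052×10^4 mm²;  r_min = √(I/A) = √(3.052×10^8/6.052×10^4) = 71.01 mm
L_e = K·L = 0.7 × 5.63 m = 3.941 m = 3941.0 mm
λ = L_e / r_min = 3941.0 / 71.01 = 55.5

λ ≈ 55.5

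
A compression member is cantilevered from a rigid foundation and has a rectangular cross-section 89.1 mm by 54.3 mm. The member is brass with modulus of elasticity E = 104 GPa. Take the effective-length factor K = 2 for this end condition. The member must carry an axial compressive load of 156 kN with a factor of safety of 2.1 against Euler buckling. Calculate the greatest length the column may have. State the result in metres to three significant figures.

Buckling occurs about the weak axis: I_min = h·b³/12 with b = 54.3 mm (the shorter side).
I_min = 89.1×54.3³/12 = 1.189×10^6 mm⁴
I = 1.189×10^-6 m⁴
Required critical load P_cr = n·P = 2.1 × 156 = 327.6 kN = 3.276×10^5 N
From P_cr = π²EI/(K·L)²:  L = (1/K)·√(π²EI/P_cr) = (1/2)·√(π²×1.04×10^11×1.189×10^-6/3.276×10^5)
L = 0.965 m

L_max ≈ 0.965 m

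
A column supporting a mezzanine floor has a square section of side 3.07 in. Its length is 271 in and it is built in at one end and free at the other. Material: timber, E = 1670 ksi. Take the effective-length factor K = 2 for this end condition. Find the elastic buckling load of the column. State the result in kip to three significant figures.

I = a⁴/12 = 3.07⁴/12 = 7.402 in⁴
Effective length L_e = K·L = 2 × 271 = 542.0 in
P_cr = π²EI / L_e² = π² × 1670×10³ × 7.402 / 542.0² = 415.3 lb

P_cr ≈ 0.415 kip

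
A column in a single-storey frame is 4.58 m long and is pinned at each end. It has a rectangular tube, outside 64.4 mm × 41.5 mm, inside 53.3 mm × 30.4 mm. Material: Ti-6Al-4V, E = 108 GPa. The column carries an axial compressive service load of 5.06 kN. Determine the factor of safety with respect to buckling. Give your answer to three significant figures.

Weak-axis I_min = (h_o·b_o³ − h_i·b_i³)/12 with b_o = 41.5, b_i = 30.40 mm (shorter outer/inner sides).
I_min = (64.4×41.5³ − 53.30×30.40³)/12 = 2.588×10^5 mm⁴
I = 2.588×10^5 mm⁴ = 2.588×10^-7 m⁴
Effective length L_e = K·L = 1 × 4.58 = 4.580 m
P_cr = π²EI / L_e² = π² × 108×10⁹ × 2.588×10^-7 / 4.580² = 1.315×10^4 N
Factor of safety n = P_cr / P = 13.150 / 5.06 = 2.60

n ≈ 2.60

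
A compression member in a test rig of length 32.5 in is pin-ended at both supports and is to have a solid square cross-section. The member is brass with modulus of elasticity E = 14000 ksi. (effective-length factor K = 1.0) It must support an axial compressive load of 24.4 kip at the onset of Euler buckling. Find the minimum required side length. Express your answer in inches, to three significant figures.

a ≈ 1.22 in

L_e = K·L = 1 × 32.5 = 32.50 in
Required I = P_cr·L_e²/(π²E) = 2.440×10^4 × 32.50² / (π² × 1.40×10^7) = 0.1865 in⁴
Solid square: I = a⁴/12  ⇒  a = (12I)^(1/4) = (12×0.1865)^(1/4) = 1.22 in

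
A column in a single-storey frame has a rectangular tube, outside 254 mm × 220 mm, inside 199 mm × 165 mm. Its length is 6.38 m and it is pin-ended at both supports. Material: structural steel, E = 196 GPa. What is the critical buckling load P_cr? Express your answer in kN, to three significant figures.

Weak-axis I_min = (h_o·b_o³ − h_i·b_i³)/12 with b_o = 220, b_i = 165.0 mm (shorter outer/inner sides).
I_min = (254×220³ − 199.0×165.0³)/12 = 1.509×10^8 mm⁴
I = 1.509×10^8 mm⁴ = 1.509×10^-4 m⁴
Effective length L_e = K·L = 1 × 6.38 = 6.380 m
P_cr = π²EI / L_e² = π² × 196×10⁹ × 1.509×10^-4 / 6.380² = 7.171×10^6 N

P_cr ≈ 7170 kN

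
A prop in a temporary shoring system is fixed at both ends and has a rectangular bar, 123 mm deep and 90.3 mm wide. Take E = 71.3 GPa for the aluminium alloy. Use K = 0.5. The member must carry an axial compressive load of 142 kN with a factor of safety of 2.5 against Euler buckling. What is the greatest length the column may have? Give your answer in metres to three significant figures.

L_max ≈ 7.74 m

Buckling occurs about the weak axis: I_min = h·b³/12 with b = 90.3 mm (the shorter side).
I_min = 123×90.3³/12 = 7.547×10^6 mm⁴
I = 7.547×10^-6 m⁴
Required critical load P_cr = n·P = 2.5 × 142 = 355.0 kN = 3.550×10^5 N
From P_cr = π²EI/(K·L)²:  L = (1/K)·√(π²EI/P_cr) = (1/0.5)·√(π²×7.13×10^10×7.547×10^-6/3.550×10^5)
L = 7.74 m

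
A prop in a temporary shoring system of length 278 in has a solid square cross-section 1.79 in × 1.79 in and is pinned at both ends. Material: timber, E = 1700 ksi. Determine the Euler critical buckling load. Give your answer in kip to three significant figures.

P_cr ≈ 0.186 kip

I = a⁴/12 = 1.79⁴/12 = 0.8555 in⁴
Effective length L_e = K·L = 1 × 278 = 278.0 in
P_cr = π²EI / L_e² = π² × 1700×10³ × 0.8555 / 278.0² = 185.7 lb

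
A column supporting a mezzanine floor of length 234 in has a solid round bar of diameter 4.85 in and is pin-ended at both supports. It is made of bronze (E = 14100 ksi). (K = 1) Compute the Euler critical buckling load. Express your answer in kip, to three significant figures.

P_cr ≈ 69.0 kip

I = πd⁴/64 = π×4.85⁴/64 = 27.16 in⁴
Effective length L_e = K·L = 1 × 234 = 234.0 in
P_cr = π²EI / L_e² = π² × 14100×10³ × 27.16 / 234.0² = 6.903×10^4 lb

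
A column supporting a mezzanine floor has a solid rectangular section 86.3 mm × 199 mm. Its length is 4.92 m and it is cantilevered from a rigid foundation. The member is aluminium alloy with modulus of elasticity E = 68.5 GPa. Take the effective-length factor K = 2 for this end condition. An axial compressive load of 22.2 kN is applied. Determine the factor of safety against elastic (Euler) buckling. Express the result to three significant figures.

Buckling occurs about the weak axis: I_min = h·b³/12 with b = 86.3 mm (the shorter side).
I_min = 199×86.3³/12 = 1.066×10^7 mm⁴
I = 1.066×10^7 mm⁴ = 1.066×10^-5 m⁴
Effective length L_e = K·L = 2 × 4.92 = 9.840 m
P_cr = π²EI / L_e² = π² × 68.5×10⁹ × 1.066×10^-5 / 9.840² = 7.442×10^4 N
Factor of safety n = P_cr / P = 74.423 / 22.2 = 3.35

n ≈ 3.35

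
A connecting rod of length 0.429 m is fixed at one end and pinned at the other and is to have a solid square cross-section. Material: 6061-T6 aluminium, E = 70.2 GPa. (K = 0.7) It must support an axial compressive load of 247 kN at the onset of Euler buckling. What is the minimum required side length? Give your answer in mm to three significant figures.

a ≈ 24.9 mm

L_e = K·L = 0.7 × 0.429 = 0.3003 m
Required I = P_cr·L_e²/(π²E) = 2.470×10^5 × 0.3003² / (π² × 7.02×10^10) = 3.215×10^-8 m⁴
I_req = 3.215×10^4 mm⁴
Solid square: I = a⁴/12  ⇒  a = (12I)^(1/4) = (12×3.215×10^4)^(1/4) = 24.9 mm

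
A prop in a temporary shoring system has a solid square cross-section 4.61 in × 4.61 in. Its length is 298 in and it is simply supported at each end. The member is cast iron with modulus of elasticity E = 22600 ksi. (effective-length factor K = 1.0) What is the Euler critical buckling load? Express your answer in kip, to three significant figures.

P_cr ≈ 94.5 kip

I = a⁴/12 = 4.61⁴/12 = 37.64 in⁴
Effective length L_e = K·L = 1 × 298 = 298.0 in
P_cr = π²EI / L_e² = π² × 22600×10³ × 37.64 / 298.0² = 9.454×10^4 lb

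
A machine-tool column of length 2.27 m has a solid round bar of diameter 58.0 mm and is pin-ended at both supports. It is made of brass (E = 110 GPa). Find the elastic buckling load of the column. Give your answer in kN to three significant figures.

I = πd⁴/64 = π×58.0⁴/64 = 5.555×10^5 mm⁴
I = 5.555×10^5 mm⁴ = 5.555×10^-7 m⁴
Effective length L_e = K·L = 1 × 2.27 = 2.270 m
P_cr = π²EI / L_e² = π² × 110×10⁹ × 5.555×10^-7 / 2.270² = 1.170×10^5 N

P_cr ≈ 117 kN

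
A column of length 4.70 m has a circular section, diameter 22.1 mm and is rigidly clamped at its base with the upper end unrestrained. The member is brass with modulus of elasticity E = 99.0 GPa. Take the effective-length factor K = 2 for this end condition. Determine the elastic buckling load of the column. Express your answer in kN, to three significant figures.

I = πd⁴/64 = π×22.1⁴/64 = 1.171×10^4 mm⁴
I = 1.171×10^4 mm⁴ = 1.171×10^-8 m⁴
Effective length L_e = K·L = 2 × 4.70 = 9.400 m
P_cr = π²EI / L_e² = π² × 99.0×10⁹ × 1.171×10^-8 / 9.400² = 129.5 N

P_cr ≈ 0.129 kN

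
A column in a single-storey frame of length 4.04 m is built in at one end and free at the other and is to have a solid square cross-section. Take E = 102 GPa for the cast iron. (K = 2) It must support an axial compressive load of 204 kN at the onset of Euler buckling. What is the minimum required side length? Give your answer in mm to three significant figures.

a ≈ 112 mm

L_e = K·L = 2 × 4.04 = 8.080 m
Required I = P_cr·L_e²/(π²E) = 2.040×10^5 × 8.080² / (π² × 1.02×10^11) = 1.323×10^-5 m⁴
I_req = 1.323×10^7 mm⁴
Solid square: I = a⁴/12  ⇒  a = (12I)^(1/4) = (12×1.323×10^7)^(1/4) = 112 mm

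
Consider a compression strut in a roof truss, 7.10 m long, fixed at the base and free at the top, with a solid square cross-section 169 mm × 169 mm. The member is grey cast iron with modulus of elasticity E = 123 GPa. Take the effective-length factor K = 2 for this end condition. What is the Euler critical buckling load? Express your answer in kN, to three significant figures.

P_cr ≈ 409 kN

I = a⁴/12 = 169⁴/12 = 6.798×10^7 mm⁴
I = 6.798×10^7 mm⁴ = 6.798×10^-5 m⁴
Effective length L_e = K·L = 2 × 7.10 = 14.20 m
P_cr = π²EI / L_e² = π² × 123×10⁹ × 6.798×10^-5 / 14.20² = 4.093×10^5 N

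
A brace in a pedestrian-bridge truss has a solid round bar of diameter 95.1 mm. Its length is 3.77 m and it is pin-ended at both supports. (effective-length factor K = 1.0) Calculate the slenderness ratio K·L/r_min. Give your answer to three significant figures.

I = πd⁴/64 = π×95.1⁴/64 = 4.015×10^6 mm⁴
A = 7.103×10^3 mm²;  r_min = √(I/A) = √(4.015×10^6/7.103×10^3) = 23.78 mm
L_e = K·L = 1 × 3.77 m = 3.770 m = 3770.0 mm
λ = L_e / r_min = 3770.0 / 23.78 = 159

λ ≈ 159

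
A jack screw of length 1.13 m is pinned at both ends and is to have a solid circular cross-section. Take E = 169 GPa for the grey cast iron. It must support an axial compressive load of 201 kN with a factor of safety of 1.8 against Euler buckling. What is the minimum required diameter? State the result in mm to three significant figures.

Required P_cr = n·P = 1.8 × 201 = 361.8 kN
L_e = K·L = 1 × 1.13 = 1.130 m
Required I = P_cr·L_e²/(π²E) = 3.618×10^5 × 1.130² / (π² × 1.69×10^11) = 2.770×10^-7 m⁴
I_req = 2.770×10^5 mm⁴
Solid circle: I = πd⁴/64  ⇒  d = (64I/π)^(1/4) = (64×2.770×10^5/π)^(1/4) = 48.7 mm

d ≈ 48.7 mm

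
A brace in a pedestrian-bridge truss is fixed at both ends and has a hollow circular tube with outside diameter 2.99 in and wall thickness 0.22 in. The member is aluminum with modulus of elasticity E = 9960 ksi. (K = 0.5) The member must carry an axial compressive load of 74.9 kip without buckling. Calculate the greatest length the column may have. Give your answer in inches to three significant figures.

Inner diameter d_i = 2.99 − 2×0.22 = 2.550 in
I = π(d_o⁴ − d_i⁴)/64 = π(2.99⁴ − 2.550⁴)/64 = 1.848 in⁴
At the buckling limit P_cr = P = 7.490×10^4 lb
From P_cr = π²EI/(K·L)²:  L = (1/K)·√(π²EI/P_cr) = (1/0.5)·√(π²×9.96×10^6×1.848/7.490×10^4)
L = 98.5 in

L_max ≈ 98.5 in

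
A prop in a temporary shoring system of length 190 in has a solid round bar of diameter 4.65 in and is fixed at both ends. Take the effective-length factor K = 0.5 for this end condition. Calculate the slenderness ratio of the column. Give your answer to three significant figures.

For a solid circle r = d/4 = 4.65/4 = 1.162 in
L_e = K·L = 0.5 × 190 = 95.00 in
λ = L_e / r_min = 95.000 / 1.163 = 81.7

λ ≈ 81.7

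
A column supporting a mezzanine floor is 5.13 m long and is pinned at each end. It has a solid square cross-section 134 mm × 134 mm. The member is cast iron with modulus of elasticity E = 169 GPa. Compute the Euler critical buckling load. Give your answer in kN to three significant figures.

P_cr ≈ 1700 kN

I = a⁴/12 = 134⁴/12 = 2.687×10^7 mm⁴
I = 2.687×10^7 mm⁴ = 2.687×10^-5 m⁴
Effective length L_e = K·L = 1 × 5.13 = 5.130 m
P_cr = π²EI / L_e² = π² × 169×10⁹ × 2.687×10^-5 / 5.130² = 1.703×10^6 N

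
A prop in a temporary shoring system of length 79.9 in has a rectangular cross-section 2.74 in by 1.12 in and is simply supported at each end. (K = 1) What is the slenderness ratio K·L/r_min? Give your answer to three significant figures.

λ ≈ 247

For a rectangle r_min = b/√12 = 1.12/√12 = 0.3233 in
L_e = K·L = 1 × 79.9 = 79.90 in
λ = L_e / r_min = 79.900 / 0.3233 = 247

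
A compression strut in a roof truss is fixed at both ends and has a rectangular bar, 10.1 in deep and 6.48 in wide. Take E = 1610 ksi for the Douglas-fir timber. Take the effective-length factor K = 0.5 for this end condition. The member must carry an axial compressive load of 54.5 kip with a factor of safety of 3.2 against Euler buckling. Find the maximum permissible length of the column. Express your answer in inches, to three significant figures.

Buckling occurs about the weak axis: I_min = h·b³/12 with b = 6.48 in (the shorter side).
I_min = 10.1×6.48³/12 = 229.0 in⁴
Required critical load P_cr = n·P = 3.2 × 54.5 = 174.4 kip = 1.744×10^5 lb
From P_cr = π²EI/(K·L)²:  L = (1/K)·√(π²EI/P_cr) = (1/0.5)·√(π²×1.61×10^6×229.0/1.744×10^5)
L = 289 in

L_max ≈ 289 in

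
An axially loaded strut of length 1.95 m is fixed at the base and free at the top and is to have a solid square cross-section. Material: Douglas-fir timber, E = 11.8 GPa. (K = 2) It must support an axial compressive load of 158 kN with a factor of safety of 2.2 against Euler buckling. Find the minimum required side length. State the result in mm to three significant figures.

Required P_cr = n·P = 2.2 × 158 = 347.6 kN
L_e = K·L = 2 × 1.95 = 3.900 m
Required I = P_cr·L_e²/(π²E) = 3.476×10^5 × 3.900² / (π² × 1.18×10^10) = 4.540×10^-5 m⁴
I_req = 4.540×10^7 mm⁴
Solid square: I = a⁴/12  ⇒  a = (12I)^(1/4) = (12×4.540×10^7)^(1/4) = 153 mm

a ≈ 153 mm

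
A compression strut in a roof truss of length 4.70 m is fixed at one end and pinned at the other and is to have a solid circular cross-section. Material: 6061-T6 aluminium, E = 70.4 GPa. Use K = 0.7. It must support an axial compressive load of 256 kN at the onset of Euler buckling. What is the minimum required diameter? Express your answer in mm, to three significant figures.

L_e = K·L = 0.7 × 4.70 = 3.290 m
Required I = P_cr·L_e²/(π²E) = 2.560×10^5 × 3.290² / (π² × 7.04×10^10) = 3.988×10^-6 m⁴
I_req = 3.988×10^6 mm⁴
Solid circle: I = πd⁴/64  ⇒  d = (64I/π)^(1/4) = (64×3.988×10^6/π)^(1/4) = 94.9 mm

d ≈ 94.9 mm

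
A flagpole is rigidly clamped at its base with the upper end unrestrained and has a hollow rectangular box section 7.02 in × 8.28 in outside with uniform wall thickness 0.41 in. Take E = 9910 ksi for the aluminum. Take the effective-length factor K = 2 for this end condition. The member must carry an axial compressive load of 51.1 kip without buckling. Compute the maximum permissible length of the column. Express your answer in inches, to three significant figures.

L_max ≈ 208 in

Inner dimensions: h_i = 8.28 − 2×0.41 = 7.460 in, b_i = 7.02 − 2×0.41 = 6.200 in
Weak-axis I_min = (h_o·b_o³ − h_i·b_i³)/12 with b_o = 7.02, b_i = 6.200 in (shorter outer/inner sides).
I_min = (8.28×7.02³ − 7.460×6.200³)/12 = 90.54 in⁴
At the buckling limit P_cr = P = 5.110×10^4 lb
From P_cr = π²EI/(K·L)²:  L = (1/K)·√(π²EI/P_cr) = (1/2)·√(π²×9.91×10^6×90.54/5.110×10^4)
L = 208 in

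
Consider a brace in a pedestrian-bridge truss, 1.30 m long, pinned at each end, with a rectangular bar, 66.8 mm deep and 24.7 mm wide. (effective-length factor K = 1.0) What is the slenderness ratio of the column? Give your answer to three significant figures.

For a rectangle r_min = b/√12 = 24.7/√12 = 7.130 mm
L_e = K·L = 1 × 1.30 m = 1.300 m = 1300.0 mm
λ = L_e / r_min = 1300.0 / 7.130 = 182

λ ≈ 182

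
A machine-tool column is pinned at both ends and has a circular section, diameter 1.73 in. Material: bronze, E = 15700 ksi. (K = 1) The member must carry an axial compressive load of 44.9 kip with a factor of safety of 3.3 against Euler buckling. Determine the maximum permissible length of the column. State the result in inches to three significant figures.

L_max ≈ 21.4 in

I = πd⁴/64 = π×1.73⁴/64 = 0.4397 in⁴
Required critical load P_cr = n·P = 3.3 × 44.9 = 148.2 kip = 1.482×10^5 lb
From P_cr = π²EI/(K·L)²:  L = (1/K)·√(π²EI/P_cr) = (1/1)·√(π²×1.57×10^7×0.4397/1.482×10^5)
L = 21.4 in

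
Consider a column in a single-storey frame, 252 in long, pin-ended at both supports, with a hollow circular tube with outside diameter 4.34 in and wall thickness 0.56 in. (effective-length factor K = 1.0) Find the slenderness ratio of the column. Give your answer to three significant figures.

Inner diameter d_i = 4.34 − 2×0.56 = 3.220 in
I = π(d_o⁴ − d_i⁴)/64 = π(4.34⁴ − 3.220⁴)/64 = 12.14 in⁴
A = 6.650 in²;  r_min = √(I/A) = √(12.14/6.650) = 1.351 in
L_e = K·L = 1 × 252 = 252.0 in
λ = L_e / r_min = 252.00 / 1.351 = 187

λ ≈ 187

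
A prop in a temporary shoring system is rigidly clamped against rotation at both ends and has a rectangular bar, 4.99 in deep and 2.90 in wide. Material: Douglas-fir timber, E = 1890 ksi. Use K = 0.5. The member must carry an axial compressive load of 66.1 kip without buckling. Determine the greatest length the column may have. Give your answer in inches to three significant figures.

Buckling occurs about the weak axis: I_min = h·b³/12 with b = 2.90 in (the shorter side).
I_min = 4.99×2.90³/12 = 10.14 in⁴
At the buckling limit P_cr = P = 6.610×10^4 lb
From P_cr = π²EI/(K·L)²:  L = (1/K)·√(π²EI/P_cr) = (1/0.5)·√(π²×1.89×10^6×10.14/6.610×10^4)
L = 107 in

L_max ≈ 107 in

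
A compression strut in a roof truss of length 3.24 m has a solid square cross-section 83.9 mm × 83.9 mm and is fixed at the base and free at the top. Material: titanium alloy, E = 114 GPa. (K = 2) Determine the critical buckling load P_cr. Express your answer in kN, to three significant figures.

P_cr ≈ 111 kN

I = a⁴/12 = 83.9⁴/12 = 4.129×10^6 mm⁴
I = 4.129×10^6 mm⁴ = 4.129×10^-6 m⁴
Effective length L_e = K·L = 2 × 3.24 = 6.480 m
P_cr = π²EI / L_e² = π² × 114×10⁹ × 4.129×10^-6 / 6.480² = 1.106×10^5 N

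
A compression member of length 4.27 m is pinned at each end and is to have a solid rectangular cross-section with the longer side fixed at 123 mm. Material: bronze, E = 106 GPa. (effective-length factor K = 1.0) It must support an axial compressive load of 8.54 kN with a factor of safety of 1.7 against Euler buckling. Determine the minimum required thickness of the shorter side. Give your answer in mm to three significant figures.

b ≈ 29.1 mm

Required P_cr = n·P = 1.7 × 8.54 = 14.52 kN
L_e = K·L = 1 × 4.27 = 4.270 m
Required I = P_cr·L_e²/(π²E) = 1.452×10^4 × 4.270² / (π² × 1.06×10^11) = 2.530×10^-7 m⁴
I_req = 2.530×10^5 mm⁴
Rectangle, weak axis: I_min = h·b³/12 with h = 123 mm fixed  ⇒  b = (12I/h)^(1/3) = 29.1 mm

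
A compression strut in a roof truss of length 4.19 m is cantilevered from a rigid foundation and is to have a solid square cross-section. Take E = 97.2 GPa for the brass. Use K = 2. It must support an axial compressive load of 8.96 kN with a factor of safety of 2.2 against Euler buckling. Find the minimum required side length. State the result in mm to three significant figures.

a ≈ 64.5 mm

Required P_cr = n·P = 2.2 × 8.96 = 19.71 kN
L_e = K·L = 2 × 4.19 = 8.380 m
Required I = P_cr·L_e²/(π²E) = 1.971×10^4 × 8.380² / (π² × 9.72×10^10) = 1.443×10^-6 m⁴
I_req = 1.443×10^6 mm⁴
Solid square: I = a⁴/12  ⇒  a = (12I)^(1/4) = (12×1.443×10^6)^(1/4) = 64.5 mm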